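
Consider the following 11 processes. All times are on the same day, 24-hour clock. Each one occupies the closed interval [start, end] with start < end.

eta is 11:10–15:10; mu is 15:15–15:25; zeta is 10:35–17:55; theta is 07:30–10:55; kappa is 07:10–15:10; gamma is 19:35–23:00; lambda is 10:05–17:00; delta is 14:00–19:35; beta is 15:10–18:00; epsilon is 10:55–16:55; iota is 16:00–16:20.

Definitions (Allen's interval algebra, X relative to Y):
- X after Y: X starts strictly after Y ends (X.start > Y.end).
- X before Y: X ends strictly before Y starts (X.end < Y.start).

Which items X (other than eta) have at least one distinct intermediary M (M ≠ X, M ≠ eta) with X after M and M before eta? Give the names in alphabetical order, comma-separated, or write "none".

Target eta = [11:10, 15:10].
Intermediaries M with M before eta: theta.
Via theta — items with X after theta: beta, delta, gamma, iota, mu.
Union: beta, delta, gamma, iota, mu.

beta, delta, gamma, iota, mu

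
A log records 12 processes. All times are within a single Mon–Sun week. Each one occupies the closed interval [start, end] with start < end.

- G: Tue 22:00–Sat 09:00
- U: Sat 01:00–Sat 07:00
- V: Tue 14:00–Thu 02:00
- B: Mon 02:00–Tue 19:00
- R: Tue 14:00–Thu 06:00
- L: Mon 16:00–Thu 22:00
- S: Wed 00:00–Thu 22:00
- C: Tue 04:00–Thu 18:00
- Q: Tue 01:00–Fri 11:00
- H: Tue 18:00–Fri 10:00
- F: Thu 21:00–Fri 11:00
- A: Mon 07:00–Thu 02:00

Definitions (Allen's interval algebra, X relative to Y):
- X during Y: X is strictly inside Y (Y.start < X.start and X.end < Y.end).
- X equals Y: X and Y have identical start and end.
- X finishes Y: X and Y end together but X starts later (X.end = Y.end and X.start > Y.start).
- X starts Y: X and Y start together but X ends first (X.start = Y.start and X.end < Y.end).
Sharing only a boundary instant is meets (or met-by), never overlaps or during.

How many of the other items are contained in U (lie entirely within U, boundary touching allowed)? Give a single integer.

Target U = [Sat 01:00, Sat 07:00].
A [Mon 07:00, Thu 02:00] → before → no.
B [Mon 02:00, Tue 19:00] → before → no.
C [Tue 04:00, Thu 18:00] → before → no.
F [Thu 21:00, Fri 11:00] → before → no.
G [Tue 22:00, Sat 09:00] → contains → no.
H [Tue 18:00, Fri 10:00] → before → no.
L [Mon 16:00, Thu 22:00] → before → no.
Q [Tue 01:00, Fri 11:00] → before → no.
R [Tue 14:00, Thu 06:00] → before → no.
S [Wed 00:00, Thu 22:00] → before → no.
V [Tue 14:00, Thu 02:00] → before → no.
Total: 0.

0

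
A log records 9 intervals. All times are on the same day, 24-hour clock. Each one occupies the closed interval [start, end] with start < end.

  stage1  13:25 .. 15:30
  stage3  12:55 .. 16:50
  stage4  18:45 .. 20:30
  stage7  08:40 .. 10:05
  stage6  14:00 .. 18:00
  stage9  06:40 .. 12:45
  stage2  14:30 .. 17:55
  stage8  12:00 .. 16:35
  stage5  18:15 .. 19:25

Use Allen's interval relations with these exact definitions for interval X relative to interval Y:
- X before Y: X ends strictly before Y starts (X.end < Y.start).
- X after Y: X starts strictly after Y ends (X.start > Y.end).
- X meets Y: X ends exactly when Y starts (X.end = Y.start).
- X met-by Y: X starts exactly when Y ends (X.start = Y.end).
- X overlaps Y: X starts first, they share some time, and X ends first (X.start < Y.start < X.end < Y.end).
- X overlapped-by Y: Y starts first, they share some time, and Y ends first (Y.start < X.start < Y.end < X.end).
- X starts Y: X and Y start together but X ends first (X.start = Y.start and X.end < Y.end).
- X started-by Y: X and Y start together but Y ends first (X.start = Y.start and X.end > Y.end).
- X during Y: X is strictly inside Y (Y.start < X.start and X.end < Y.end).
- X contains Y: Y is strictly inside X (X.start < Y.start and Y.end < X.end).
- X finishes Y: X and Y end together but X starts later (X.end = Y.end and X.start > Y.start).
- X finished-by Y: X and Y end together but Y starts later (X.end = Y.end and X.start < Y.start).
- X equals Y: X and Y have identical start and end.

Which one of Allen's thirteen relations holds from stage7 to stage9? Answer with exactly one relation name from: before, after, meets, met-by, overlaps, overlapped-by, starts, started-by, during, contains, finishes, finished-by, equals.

stage7 = [08:40, 10:05]; stage9 = [06:40, 12:45].
Compare endpoints: stage7.start > stage9.start, stage7.start < stage9.end, stage7.end > stage9.start, stage7.end < stage9.end.
That pattern is 'during'.

during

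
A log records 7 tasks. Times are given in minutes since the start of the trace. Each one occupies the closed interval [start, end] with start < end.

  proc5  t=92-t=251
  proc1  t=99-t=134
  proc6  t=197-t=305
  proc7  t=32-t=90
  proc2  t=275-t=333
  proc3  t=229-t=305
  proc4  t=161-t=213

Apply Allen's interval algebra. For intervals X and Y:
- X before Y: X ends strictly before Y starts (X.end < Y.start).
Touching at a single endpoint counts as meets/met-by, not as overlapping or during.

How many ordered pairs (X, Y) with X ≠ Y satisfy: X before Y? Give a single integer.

Checking all 42 ordered pairs for relation 'before'; matching pairs in alphabetical order:
(proc1, proc2): proc1 before proc2 ✓
(proc1, proc3): proc1 before proc3 ✓
(proc1, proc4): proc1 before proc4 ✓
(proc1, proc6): proc1 before proc6 ✓
(proc4, proc2): proc4 before proc2 ✓
(proc4, proc3): proc4 before proc3 ✓
(proc5, proc2): proc5 before proc2 ✓
(proc7, proc1): proc7 before proc1 ✓
(proc7, proc2): proc7 before proc2 ✓
(proc7, proc3): proc7 before proc3 ✓
(proc7, proc4): proc7 before proc4 ✓
(proc7, proc5): proc7 before proc5 ✓
(proc7, proc6): proc7 before proc6 ✓
Count: 13.

13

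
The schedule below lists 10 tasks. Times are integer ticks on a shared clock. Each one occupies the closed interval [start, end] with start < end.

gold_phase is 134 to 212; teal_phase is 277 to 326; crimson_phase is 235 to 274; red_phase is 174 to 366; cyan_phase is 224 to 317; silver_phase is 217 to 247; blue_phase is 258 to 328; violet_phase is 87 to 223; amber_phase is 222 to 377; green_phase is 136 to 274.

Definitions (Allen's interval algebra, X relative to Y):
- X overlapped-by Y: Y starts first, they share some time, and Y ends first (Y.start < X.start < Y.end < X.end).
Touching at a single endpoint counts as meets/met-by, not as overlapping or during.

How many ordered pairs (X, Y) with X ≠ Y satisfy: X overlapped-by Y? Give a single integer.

Checking all 90 ordered pairs for relation 'overlapped-by'; matching pairs in alphabetical order:
(amber_phase, green_phase): amber_phase overlapped-by green_phase ✓
(amber_phase, red_phase): amber_phase overlapped-by red_phase ✓
(amber_phase, silver_phase): amber_phase overlapped-by silver_phase ✓
(amber_phase, violet_phase): amber_phase overlapped-by violet_phase ✓
(blue_phase, crimson_phase): blue_phase overlapped-by crimson_phase ✓
(blue_phase, cyan_phase): blue_phase overlapped-by cyan_phase ✓
(blue_phase, green_phase): blue_phase overlapped-by green_phase ✓
(crimson_phase, silver_phase): crimson_phase overlapped-by silver_phase ✓
(cyan_phase, green_phase): cyan_phase overlapped-by green_phase ✓
(cyan_phase, silver_phase): cyan_phase overlapped-by silver_phase ✓
(green_phase, gold_phase): green_phase overlapped-by gold_phase ✓
(green_phase, violet_phase): green_phase overlapped-by violet_phase ✓
(red_phase, gold_phase): red_phase overlapped-by gold_phase ✓
(red_phase, green_phase): red_phase overlapped-by green_phase ✓
(red_phase, violet_phase): red_phase overlapped-by violet_phase ✓
(silver_phase, violet_phase): silver_phase overlapped-by violet_phase ✓
(teal_phase, cyan_phase): teal_phase overlapped-by cyan_phase ✓
Count: 17.

17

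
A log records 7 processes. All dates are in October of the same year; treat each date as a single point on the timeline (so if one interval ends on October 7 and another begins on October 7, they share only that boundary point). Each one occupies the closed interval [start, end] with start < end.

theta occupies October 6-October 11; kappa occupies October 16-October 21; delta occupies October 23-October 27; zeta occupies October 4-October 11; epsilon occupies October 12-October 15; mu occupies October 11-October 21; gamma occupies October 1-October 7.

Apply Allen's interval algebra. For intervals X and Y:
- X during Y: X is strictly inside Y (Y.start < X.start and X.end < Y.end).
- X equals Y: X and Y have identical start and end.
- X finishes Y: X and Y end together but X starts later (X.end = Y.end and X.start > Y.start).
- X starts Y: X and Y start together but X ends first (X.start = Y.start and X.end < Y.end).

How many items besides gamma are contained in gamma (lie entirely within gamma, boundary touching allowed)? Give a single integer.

Target gamma = [October 1, October 7].
delta [October 23, October 27] → after → no.
epsilon [October 12, October 15] → after → no.
kappa [October 16, October 21] → after → no.
mu [October 11, October 21] → after → no.
theta [October 6, October 11] → overlapped-by → no.
zeta [October 4, October 11] → overlapped-by → no.
Total: 0.

0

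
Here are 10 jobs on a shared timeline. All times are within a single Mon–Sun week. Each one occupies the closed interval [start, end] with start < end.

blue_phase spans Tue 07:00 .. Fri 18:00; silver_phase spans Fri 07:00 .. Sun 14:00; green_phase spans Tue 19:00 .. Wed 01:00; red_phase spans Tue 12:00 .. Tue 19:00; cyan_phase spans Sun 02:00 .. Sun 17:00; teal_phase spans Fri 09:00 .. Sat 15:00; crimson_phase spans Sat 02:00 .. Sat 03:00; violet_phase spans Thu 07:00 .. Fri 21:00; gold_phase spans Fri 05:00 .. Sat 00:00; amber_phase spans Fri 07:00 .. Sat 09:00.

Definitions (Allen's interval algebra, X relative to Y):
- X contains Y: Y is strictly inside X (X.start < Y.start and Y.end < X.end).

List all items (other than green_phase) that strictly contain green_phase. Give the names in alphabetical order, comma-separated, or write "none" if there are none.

Target green_phase = [Tue 19:00, Wed 01:00].
amber_phase [Fri 07:00, Sat 09:00] → after → no.
blue_phase [Tue 07:00, Fri 18:00] → contains → yes.
crimson_phase [Sat 02:00, Sat 03:00] → after → no.
cyan_phase [Sun 02:00, Sun 17:00] → after → no.
gold_phase [Fri 05:00, Sat 00:00] → after → no.
red_phase [Tue 12:00, Tue 19:00] → meets → no.
silver_phase [Fri 07:00, Sun 14:00] → after → no.
teal_phase [Fri 09:00, Sat 15:00] → after → no.
violet_phase [Thu 07:00, Fri 21:00] → after → no.
Result: blue_phase.

blue_phase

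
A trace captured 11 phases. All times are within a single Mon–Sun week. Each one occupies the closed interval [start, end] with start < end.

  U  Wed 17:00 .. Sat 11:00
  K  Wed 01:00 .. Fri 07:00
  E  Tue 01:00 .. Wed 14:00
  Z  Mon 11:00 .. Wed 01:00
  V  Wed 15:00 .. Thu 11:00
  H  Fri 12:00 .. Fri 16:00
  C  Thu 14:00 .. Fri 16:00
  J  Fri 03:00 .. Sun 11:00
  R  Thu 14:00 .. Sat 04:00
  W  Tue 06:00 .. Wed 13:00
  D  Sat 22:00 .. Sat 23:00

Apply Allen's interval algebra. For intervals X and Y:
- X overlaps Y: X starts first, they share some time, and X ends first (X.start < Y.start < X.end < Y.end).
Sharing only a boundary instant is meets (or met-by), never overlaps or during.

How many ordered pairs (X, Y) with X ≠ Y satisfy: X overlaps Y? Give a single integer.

Checking all 110 ordered pairs for relation 'overlaps'; matching pairs in alphabetical order:
(C, J): C overlaps J ✓
(E, K): E overlaps K ✓
(K, C): K overlaps C ✓
(K, J): K overlaps J ✓
(K, R): K overlaps R ✓
(K, U): K overlaps U ✓
(R, J): R overlaps J ✓
(U, J): U overlaps J ✓
(V, U): V overlaps U ✓
(W, K): W overlaps K ✓
(Z, E): Z overlaps E ✓
(Z, W): Z overlaps W ✓
Count: 12.

12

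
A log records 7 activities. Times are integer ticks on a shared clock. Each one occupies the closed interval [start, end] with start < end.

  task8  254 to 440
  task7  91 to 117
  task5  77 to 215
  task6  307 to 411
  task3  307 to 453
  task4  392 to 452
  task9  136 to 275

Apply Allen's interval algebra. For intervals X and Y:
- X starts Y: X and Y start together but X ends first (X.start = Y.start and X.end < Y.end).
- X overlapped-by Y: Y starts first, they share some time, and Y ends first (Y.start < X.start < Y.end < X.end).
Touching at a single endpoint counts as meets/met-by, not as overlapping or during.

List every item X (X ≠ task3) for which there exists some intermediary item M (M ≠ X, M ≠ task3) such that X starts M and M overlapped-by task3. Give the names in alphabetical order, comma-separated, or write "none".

none

Target task3 = [307, 453].
Intermediaries M with M overlapped-by task3: none.
Union: none.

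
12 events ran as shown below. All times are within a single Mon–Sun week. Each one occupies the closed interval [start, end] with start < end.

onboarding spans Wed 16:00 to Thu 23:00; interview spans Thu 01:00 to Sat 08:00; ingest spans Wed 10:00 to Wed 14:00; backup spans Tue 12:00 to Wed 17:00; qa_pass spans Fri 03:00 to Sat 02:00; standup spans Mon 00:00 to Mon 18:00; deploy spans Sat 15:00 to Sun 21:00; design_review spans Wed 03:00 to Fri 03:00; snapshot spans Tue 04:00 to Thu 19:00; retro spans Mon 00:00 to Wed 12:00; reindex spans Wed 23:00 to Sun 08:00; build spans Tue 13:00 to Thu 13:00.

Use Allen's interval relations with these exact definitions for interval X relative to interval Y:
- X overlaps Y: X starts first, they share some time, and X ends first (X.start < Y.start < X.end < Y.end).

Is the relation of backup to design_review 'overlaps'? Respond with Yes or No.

Yes

backup = [Tue 12:00, Wed 17:00], design_review = [Wed 03:00, Fri 03:00].
Actual relation of backup to design_review: overlaps.
Asked whether 'overlaps' holds → Yes.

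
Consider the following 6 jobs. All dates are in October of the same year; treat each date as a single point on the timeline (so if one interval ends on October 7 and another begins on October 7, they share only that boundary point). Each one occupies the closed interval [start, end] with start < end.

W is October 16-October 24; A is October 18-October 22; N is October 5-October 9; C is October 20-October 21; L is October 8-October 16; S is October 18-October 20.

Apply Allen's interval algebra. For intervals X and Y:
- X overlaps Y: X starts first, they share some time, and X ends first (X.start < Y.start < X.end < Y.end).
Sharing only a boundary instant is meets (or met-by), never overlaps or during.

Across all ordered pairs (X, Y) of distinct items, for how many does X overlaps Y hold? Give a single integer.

Checking all 30 ordered pairs for relation 'overlaps'; matching pairs in alphabetical order:
(N, L): N overlaps L ✓
Count: 1.

1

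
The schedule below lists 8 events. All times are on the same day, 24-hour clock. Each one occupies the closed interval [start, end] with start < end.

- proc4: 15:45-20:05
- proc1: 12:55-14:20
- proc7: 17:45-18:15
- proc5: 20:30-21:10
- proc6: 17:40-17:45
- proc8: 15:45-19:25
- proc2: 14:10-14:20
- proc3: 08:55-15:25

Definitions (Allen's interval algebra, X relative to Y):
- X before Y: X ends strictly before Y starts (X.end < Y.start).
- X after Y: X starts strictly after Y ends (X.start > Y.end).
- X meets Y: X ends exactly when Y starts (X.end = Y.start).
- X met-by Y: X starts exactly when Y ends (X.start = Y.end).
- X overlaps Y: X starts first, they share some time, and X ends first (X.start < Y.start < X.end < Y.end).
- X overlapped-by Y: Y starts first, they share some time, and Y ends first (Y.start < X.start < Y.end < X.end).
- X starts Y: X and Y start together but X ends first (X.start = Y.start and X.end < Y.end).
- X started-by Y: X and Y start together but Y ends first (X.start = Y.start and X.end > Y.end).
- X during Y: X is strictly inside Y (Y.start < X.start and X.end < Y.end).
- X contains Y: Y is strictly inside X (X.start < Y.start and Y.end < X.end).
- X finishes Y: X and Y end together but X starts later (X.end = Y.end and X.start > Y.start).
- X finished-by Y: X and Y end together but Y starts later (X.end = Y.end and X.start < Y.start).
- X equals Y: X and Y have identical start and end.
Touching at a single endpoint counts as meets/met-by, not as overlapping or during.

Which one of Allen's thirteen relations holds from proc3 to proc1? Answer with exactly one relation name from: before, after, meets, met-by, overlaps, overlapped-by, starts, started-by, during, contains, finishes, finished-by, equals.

proc3 = [08:55, 15:25]; proc1 = [12:55, 14:20].
Compare endpoints: proc3.start < proc1.start, proc3.start < proc1.end, proc3.end > proc1.start, proc3.end > proc1.end.
That pattern is 'contains'.

contains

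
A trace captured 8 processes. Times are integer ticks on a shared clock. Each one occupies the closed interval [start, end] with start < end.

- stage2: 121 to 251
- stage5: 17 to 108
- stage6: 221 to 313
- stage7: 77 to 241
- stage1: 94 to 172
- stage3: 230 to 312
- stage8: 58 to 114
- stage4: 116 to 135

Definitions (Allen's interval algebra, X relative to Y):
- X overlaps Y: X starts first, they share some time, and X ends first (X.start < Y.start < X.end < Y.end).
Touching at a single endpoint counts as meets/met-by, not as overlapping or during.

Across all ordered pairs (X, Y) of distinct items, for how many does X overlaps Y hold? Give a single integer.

Checking all 56 ordered pairs for relation 'overlaps'; matching pairs in alphabetical order:
(stage1, stage2): stage1 overlaps stage2 ✓
(stage2, stage3): stage2 overlaps stage3 ✓
(stage2, stage6): stage2 overlaps stage6 ✓
(stage4, stage2): stage4 overlaps stage2 ✓
(stage5, stage1): stage5 overlaps stage1 ✓
(stage5, stage7): stage5 overlaps stage7 ✓
(stage5, stage8): stage5 overlaps stage8 ✓
(stage7, stage2): stage7 overlaps stage2 ✓
(stage7, stage3): stage7 overlaps stage3 ✓
(stage7, stage6): stage7 overlaps stage6 ✓
(stage8, stage1): stage8 overlaps stage1 ✓
(stage8, stage7): stage8 overlaps stage7 ✓
Count: 12.

12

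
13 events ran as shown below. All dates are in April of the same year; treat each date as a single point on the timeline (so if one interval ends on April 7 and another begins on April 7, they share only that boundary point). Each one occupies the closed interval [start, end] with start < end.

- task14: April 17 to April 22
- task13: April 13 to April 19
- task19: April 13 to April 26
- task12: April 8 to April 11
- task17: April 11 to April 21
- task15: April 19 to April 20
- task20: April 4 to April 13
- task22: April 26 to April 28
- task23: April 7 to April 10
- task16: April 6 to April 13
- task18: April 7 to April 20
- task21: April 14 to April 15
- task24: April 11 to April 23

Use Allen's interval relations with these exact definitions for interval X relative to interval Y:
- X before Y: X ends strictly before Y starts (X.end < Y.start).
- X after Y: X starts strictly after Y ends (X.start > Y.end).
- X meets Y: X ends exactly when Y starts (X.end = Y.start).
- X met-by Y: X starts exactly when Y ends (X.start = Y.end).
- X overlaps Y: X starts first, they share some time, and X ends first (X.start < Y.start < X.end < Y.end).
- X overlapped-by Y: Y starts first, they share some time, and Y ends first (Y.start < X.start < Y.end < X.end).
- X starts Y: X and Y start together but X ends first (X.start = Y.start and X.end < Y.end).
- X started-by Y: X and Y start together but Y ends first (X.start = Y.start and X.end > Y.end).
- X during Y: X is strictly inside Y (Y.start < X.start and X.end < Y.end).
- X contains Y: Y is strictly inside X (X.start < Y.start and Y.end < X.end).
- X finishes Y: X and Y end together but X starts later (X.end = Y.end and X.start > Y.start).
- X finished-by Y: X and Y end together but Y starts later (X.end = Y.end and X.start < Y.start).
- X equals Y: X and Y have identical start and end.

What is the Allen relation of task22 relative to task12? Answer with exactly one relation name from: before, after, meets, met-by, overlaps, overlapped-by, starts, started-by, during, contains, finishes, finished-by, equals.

after

task22 = [April 26, April 28]; task12 = [April 8, April 11].
Compare endpoints: task22.start > task12.start, task22.start > task12.end, task22.end > task12.start, task22.end > task12.end.
That pattern is 'after'.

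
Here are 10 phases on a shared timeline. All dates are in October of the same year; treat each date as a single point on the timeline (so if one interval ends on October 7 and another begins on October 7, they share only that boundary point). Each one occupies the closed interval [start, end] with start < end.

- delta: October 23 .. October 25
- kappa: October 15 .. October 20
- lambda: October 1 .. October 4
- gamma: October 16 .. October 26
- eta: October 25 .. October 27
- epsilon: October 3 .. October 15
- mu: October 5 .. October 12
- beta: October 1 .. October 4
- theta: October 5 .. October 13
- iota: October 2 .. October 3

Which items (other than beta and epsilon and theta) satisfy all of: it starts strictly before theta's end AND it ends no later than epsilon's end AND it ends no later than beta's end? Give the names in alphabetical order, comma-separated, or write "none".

iota, lambda

Conditions: its start is strictly before theta's end (X.start < October 13) AND its end is no later than epsilon's end (X.end <= October 15) AND its end is no later than beta's end (X.end <= October 4).
delta: start October 23 < October 13? ✗; end October 25 <= October 15? ✗; end October 25 <= October 4? ✗ → no.
eta: start October 25 < October 13? ✗; end October 27 <= October 15? ✗; end October 27 <= October 4? ✗ → no.
gamma: start October 16 < October 13? ✗; end October 26 <= October 15? ✗; end October 26 <= October 4? ✗ → no.
iota: start October 2 < October 13? ✓; end October 3 <= October 15? ✓; end October 3 <= October 4? ✓ → yes.
kappa: start October 15 < October 13? ✗; end October 20 <= October 15? ✗; end October 20 <= October 4? ✗ → no.
lambda: start October 1 < October 13? ✓; end October 4 <= October 15? ✓; end October 4 <= October 4? ✓ → yes.
mu: start October 5 < October 13? ✓; end October 12 <= October 15? ✓; end October 12 <= October 4? ✗ → no.
Result: iota, lambda.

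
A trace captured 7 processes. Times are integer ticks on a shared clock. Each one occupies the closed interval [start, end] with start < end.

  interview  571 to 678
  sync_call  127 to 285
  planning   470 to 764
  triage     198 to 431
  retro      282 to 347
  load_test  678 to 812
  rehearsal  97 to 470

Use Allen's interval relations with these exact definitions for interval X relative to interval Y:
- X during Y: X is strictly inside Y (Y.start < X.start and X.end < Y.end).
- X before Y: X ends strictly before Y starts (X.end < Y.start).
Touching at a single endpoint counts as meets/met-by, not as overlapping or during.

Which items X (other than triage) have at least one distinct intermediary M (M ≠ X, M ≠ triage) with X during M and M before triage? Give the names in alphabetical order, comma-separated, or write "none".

Target triage = [198, 431].
Intermediaries M with M before triage: none.
Union: none.

none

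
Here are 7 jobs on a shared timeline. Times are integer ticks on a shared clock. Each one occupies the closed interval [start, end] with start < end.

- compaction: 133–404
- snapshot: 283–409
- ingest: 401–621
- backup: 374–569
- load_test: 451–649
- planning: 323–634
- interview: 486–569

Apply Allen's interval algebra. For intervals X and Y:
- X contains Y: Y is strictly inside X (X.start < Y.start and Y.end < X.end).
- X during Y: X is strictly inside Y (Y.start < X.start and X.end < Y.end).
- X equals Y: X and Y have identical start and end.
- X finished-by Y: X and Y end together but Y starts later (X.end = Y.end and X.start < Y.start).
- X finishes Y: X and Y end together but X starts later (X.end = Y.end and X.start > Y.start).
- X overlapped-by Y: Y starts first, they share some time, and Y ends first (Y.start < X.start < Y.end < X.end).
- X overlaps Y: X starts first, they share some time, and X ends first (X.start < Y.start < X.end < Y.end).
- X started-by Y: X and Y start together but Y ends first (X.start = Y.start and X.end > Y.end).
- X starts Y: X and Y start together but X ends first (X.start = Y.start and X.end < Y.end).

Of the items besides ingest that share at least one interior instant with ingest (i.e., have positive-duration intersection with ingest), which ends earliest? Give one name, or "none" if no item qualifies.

Target ingest = [401, 621].
backup [374, 569] → overlaps → candidate.
compaction [133, 404] → overlaps → candidate.
interview [486, 569] → during → candidate.
load_test [451, 649] → overlapped-by → candidate.
planning [323, 634] → contains → candidate.
snapshot [283, 409] → overlaps → candidate.
Among candidates, earliest end is 404 → compaction.

compaction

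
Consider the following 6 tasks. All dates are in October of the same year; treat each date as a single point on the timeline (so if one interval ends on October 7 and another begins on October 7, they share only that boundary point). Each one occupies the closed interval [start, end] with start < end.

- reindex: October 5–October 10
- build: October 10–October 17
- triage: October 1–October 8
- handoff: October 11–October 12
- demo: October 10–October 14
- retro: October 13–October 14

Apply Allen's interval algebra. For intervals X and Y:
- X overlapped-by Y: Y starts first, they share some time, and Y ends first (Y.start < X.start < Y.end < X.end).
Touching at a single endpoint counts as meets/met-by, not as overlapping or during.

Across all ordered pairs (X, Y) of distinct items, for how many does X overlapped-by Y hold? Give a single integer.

Checking all 30 ordered pairs for relation 'overlapped-by'; matching pairs in alphabetical order:
(reindex, triage): reindex overlapped-by triage ✓
Count: 1.

1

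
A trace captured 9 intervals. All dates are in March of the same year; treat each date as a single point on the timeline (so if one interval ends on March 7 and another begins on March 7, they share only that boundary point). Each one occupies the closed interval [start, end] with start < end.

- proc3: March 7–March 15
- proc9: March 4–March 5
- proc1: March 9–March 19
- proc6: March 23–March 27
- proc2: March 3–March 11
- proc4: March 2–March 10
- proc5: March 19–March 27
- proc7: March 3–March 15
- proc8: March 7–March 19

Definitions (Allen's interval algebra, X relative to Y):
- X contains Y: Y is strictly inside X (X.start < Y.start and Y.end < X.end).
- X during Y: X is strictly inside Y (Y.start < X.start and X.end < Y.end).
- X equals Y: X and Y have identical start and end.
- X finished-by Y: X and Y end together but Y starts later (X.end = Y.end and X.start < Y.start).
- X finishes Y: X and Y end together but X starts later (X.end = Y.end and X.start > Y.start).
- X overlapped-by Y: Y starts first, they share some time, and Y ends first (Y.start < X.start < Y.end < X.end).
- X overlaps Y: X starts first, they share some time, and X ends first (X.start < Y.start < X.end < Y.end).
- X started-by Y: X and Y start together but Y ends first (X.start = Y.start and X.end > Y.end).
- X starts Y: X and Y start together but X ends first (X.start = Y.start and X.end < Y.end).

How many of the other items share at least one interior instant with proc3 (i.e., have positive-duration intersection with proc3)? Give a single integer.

5

Target proc3 = [March 7, March 15].
proc1 [March 9, March 19] → overlapped-by → counts.
proc2 [March 3, March 11] → overlaps → counts.
proc4 [March 2, March 10] → overlaps → counts.
proc5 [March 19, March 27] → after → no.
proc6 [March 23, March 27] → after → no.
proc7 [March 3, March 15] → finished-by → counts.
proc8 [March 7, March 19] → started-by → counts.
proc9 [March 4, March 5] → before → no.
Total: 5.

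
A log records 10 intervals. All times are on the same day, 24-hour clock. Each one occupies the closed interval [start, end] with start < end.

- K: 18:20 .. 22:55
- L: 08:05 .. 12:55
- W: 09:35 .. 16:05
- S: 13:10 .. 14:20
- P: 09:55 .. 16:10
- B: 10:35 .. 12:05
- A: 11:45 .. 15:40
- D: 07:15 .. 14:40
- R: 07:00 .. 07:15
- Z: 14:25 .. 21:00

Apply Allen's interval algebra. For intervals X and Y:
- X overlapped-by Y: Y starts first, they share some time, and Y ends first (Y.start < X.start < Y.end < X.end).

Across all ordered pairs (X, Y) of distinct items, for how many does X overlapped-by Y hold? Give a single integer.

Checking all 90 ordered pairs for relation 'overlapped-by'; matching pairs in alphabetical order:
(A, B): A overlapped-by B ✓
(A, D): A overlapped-by D ✓
(A, L): A overlapped-by L ✓
(K, Z): K overlapped-by Z ✓
(P, D): P overlapped-by D ✓
(P, L): P overlapped-by L ✓
(P, W): P overlapped-by W ✓
(W, D): W overlapped-by D ✓
(W, L): W overlapped-by L ✓
(Z, A): Z overlapped-by A ✓
(Z, D): Z overlapped-by D ✓
(Z, P): Z overlapped-by P ✓
(Z, W): Z overlapped-by W ✓
Count: 13.

13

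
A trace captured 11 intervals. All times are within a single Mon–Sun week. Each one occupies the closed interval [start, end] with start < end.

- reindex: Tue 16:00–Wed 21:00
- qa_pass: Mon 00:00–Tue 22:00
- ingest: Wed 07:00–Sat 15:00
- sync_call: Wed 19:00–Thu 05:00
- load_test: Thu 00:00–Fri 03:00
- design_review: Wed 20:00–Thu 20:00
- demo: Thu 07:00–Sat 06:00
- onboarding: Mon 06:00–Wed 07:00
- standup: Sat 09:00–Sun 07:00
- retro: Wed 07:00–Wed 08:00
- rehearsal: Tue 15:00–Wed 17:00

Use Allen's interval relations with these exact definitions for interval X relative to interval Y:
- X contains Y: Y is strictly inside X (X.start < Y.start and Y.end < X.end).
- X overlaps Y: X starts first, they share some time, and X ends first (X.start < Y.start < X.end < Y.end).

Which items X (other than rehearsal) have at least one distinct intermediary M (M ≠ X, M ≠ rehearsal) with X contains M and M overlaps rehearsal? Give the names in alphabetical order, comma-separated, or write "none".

none

Target rehearsal = [Tue 15:00, Wed 17:00].
Intermediaries M with M overlaps rehearsal: onboarding, qa_pass.
Via onboarding — items with X contains onboarding: none.
Via qa_pass — items with X contains qa_pass: none.
Union: none.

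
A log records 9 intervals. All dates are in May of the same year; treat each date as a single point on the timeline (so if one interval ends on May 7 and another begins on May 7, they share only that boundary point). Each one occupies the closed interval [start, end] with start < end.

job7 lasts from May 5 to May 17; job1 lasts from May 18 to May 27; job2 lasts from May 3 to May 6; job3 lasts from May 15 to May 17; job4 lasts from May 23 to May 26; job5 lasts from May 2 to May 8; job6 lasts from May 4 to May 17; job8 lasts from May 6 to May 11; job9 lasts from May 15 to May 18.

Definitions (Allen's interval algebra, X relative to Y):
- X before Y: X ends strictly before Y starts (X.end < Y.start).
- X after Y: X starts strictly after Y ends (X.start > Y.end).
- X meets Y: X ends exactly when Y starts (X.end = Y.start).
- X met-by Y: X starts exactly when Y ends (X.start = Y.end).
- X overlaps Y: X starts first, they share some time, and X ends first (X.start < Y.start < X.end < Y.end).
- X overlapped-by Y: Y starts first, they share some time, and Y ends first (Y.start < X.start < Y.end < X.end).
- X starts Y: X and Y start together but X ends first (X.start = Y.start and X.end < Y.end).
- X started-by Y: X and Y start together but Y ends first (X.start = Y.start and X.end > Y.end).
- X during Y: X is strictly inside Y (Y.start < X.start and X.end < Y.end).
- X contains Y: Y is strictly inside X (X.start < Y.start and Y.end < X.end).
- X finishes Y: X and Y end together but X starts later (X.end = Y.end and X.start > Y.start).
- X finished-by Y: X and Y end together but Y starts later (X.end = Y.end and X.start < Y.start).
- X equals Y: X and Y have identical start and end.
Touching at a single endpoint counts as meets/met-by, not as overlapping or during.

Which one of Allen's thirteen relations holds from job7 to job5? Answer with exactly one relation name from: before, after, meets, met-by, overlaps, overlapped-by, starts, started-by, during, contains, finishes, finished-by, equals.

job7 = [May 5, May 17]; job5 = [May 2, May 8].
Compare endpoints: job7.start > job5.start, job7.start < job5.end, job7.end > job5.start, job7.end > job5.end.
That pattern is 'overlapped-by'.

overlapped-by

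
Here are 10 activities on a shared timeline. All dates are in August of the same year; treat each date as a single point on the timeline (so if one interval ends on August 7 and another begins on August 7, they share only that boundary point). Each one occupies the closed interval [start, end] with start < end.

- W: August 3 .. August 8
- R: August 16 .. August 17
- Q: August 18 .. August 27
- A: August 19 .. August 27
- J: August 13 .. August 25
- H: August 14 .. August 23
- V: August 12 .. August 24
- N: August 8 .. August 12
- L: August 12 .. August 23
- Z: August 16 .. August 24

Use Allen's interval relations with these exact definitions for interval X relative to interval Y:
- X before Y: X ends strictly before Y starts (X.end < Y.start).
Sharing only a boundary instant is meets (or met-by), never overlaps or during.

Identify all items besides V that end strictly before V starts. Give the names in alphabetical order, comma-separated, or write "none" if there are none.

W

Target V = [August 12, August 24].
A [August 19, August 27] → overlapped-by → no.
H [August 14, August 23] → during → no.
J [August 13, August 25] → overlapped-by → no.
L [August 12, August 23] → starts → no.
N [August 8, August 12] → meets → no.
Q [August 18, August 27] → overlapped-by → no.
R [August 16, August 17] → during → no.
W [August 3, August 8] → before → yes.
Z [August 16, August 24] → finishes → no.
Result: W.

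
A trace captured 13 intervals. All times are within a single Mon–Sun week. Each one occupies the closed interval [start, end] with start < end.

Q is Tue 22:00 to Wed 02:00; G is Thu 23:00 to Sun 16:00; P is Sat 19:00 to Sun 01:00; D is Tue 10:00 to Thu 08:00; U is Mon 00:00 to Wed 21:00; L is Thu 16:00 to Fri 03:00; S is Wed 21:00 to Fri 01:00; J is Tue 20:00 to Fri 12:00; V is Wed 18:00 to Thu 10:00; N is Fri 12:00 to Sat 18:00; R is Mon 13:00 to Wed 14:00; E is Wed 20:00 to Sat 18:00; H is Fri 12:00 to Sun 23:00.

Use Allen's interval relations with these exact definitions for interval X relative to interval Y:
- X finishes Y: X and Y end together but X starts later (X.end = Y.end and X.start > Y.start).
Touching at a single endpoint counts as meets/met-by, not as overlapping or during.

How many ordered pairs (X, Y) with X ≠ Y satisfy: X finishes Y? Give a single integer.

Checking all 156 ordered pairs for relation 'finishes'; matching pairs in alphabetical order:
(N, E): N finishes E ✓
Count: 1.

1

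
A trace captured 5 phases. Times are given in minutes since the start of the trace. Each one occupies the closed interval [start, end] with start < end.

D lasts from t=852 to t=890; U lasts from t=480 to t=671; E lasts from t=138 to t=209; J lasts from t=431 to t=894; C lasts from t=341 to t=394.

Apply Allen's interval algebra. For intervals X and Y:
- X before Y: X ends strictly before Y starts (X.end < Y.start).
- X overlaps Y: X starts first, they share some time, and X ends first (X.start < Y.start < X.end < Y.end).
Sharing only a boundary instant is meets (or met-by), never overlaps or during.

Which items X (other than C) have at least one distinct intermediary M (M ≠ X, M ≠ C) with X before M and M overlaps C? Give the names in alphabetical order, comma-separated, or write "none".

Target C = [t=341, t=394].
Intermediaries M with M overlaps C: none.
Union: none.

none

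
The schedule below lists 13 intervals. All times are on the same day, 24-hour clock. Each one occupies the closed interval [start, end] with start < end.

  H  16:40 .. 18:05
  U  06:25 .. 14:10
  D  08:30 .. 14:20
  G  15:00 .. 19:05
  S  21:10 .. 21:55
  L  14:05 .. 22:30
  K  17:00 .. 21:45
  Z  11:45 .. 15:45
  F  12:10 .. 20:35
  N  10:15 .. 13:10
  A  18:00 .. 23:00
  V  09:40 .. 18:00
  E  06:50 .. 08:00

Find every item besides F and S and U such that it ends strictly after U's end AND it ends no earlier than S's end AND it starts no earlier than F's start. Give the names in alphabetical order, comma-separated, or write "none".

A, L

Conditions: its end is strictly after U's end (X.end > 14:10) AND its end is no earlier than S's end (X.end >= 21:55) AND its start is no earlier than F's start (X.start >= 12:10).
A: end 23:00 > 14:10? ✓; end 23:00 >= 21:55? ✓; start 18:00 >= 12:10? ✓ → yes.
D: end 14:20 > 14:10? ✓; end 14:20 >= 21:55? ✗; start 08:30 >= 12:10? ✗ → no.
E: end 08:00 > 14:10? ✗; end 08:00 >= 21:55? ✗; start 06:50 >= 12:10? ✗ → no.
G: end 19:05 > 14:10? ✓; end 19:05 >= 21:55? ✗; start 15:00 >= 12:10? ✓ → no.
H: end 18:05 > 14:10? ✓; end 18:05 >= 21:55? ✗; start 16:40 >= 12:10? ✓ → no.
K: end 21:45 > 14:10? ✓; end 21:45 >= 21:55? ✗; start 17:00 >= 12:10? ✓ → no.
L: end 22:30 > 14:10? ✓; end 22:30 >= 21:55? ✓; start 14:05 >= 12:10? ✓ → yes.
N: end 13:10 > 14:10? ✗; end 13:10 >= 21:55? ✗; start 10:15 >= 12:10? ✗ → no.
V: end 18:00 > 14:10? ✓; end 18:00 >= 21:55? ✗; start 09:40 >= 12:10? ✗ → no.
Z: end 15:45 > 14:10? ✓; end 15:45 >= 21:55? ✗; start 11:45 >= 12:10? ✗ → no.
Result: A, L.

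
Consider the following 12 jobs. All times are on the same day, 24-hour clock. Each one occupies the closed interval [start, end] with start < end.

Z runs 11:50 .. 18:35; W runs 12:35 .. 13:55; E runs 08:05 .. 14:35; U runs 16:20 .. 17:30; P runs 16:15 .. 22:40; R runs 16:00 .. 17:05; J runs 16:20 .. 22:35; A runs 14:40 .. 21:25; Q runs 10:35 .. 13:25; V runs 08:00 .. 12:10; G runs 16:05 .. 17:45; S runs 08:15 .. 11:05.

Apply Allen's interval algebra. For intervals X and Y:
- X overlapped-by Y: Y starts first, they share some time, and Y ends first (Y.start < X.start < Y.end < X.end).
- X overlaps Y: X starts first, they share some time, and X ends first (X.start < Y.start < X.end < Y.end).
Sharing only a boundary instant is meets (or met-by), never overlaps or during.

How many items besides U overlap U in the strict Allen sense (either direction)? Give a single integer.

1

Target U = [16:20, 17:30].
A [14:40, 21:25] → contains → no.
E [08:05, 14:35] → before → no.
G [16:05, 17:45] → contains → no.
J [16:20, 22:35] → started-by → no.
P [16:15, 22:40] → contains → no.
Q [10:35, 13:25] → before → no.
R [16:00, 17:05] → overlaps → counts.
S [08:15, 11:05] → before → no.
V [08:00, 12:10] → before → no.
W [12:35, 13:55] → before → no.
Z [11:50, 18:35] → contains → no.
Total: 1.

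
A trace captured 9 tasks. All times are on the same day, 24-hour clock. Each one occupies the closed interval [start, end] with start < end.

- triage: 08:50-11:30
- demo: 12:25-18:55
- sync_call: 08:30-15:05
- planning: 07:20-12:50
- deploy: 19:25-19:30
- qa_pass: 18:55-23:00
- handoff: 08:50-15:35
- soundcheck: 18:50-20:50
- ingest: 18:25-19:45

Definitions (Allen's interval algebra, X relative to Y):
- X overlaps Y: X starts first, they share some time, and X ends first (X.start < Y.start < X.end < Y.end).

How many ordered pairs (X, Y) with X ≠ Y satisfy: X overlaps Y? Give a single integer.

Checking all 72 ordered pairs for relation 'overlaps'; matching pairs in alphabetical order:
(demo, ingest): demo overlaps ingest ✓
(demo, soundcheck): demo overlaps soundcheck ✓
(handoff, demo): handoff overlaps demo ✓
(ingest, qa_pass): ingest overlaps qa_pass ✓
(ingest, soundcheck): ingest overlaps soundcheck ✓
(planning, demo): planning overlaps demo ✓
(planning, handoff): planning overlaps handoff ✓
(planning, sync_call): planning overlaps sync_call ✓
(soundcheck, qa_pass): soundcheck overlaps qa_pass ✓
(sync_call, demo): sync_call overlaps demo ✓
(sync_call, handoff): sync_call overlaps handoff ✓
Count: 11.

11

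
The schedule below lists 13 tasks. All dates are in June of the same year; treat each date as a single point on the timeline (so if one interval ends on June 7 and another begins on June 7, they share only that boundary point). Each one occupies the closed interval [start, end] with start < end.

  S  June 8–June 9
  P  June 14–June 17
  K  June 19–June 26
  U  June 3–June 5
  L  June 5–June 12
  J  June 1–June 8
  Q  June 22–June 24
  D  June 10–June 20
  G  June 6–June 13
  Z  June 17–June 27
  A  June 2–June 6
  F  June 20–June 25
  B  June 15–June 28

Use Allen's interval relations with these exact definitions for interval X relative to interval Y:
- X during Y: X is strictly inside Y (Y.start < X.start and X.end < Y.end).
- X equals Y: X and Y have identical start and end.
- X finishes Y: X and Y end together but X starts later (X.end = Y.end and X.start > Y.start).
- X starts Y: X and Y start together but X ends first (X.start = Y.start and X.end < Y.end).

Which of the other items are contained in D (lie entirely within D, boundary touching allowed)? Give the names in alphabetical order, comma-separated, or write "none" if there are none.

P

Target D = [June 10, June 20].
A [June 2, June 6] → before → no.
B [June 15, June 28] → overlapped-by → no.
F [June 20, June 25] → met-by → no.
G [June 6, June 13] → overlaps → no.
J [June 1, June 8] → before → no.
K [June 19, June 26] → overlapped-by → no.
L [June 5, June 12] → overlaps → no.
P [June 14, June 17] → during → yes.
Q [June 22, June 24] → after → no.
S [June 8, June 9] → before → no.
U [June 3, June 5] → before → no.
Z [June 17, June 27] → overlapped-by → no.
Result: P.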